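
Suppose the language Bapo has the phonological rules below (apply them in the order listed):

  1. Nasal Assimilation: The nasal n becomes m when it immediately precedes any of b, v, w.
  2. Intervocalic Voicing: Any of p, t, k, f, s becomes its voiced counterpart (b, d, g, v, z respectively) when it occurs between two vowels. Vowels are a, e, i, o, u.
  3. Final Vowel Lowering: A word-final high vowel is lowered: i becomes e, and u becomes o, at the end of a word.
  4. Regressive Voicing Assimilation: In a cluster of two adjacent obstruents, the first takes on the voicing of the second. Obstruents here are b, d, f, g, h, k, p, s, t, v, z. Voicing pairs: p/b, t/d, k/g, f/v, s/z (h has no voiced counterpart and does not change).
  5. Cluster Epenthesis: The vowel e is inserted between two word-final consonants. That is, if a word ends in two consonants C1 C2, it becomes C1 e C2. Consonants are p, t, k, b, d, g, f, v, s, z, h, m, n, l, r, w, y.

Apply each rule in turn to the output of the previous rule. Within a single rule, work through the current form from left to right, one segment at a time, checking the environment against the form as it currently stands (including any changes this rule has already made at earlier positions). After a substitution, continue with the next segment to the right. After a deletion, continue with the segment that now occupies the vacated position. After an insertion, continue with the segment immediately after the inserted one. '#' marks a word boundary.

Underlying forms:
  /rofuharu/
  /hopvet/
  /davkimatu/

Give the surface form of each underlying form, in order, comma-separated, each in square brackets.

[rovuharo], [hobvet], [dafkimado]

/rofuharu/:
  1 Nasal Assimilation: no change — [rofuharu]
  2 Intervocalic Voicing: [rofuharu] → [rovuharu]
  3 Final Vowel Lowering: [rovuharu] → [rovuharo]
  4 Regressive Voicing Assimilation: no change — [rovuharo]
  5 Cluster Epenthesis: no change — [rovuharo]
/hopvet/:
  1 Nasal Assimilation: no change — [hopvet]
  2 Intervocalic Voicing: no change — [hopvet]
  3 Final Vowel Lowering: no change — [hopvet]
  4 Regressive Voicing Assimilation: [hopvet] → [hobvet]
  5 Cluster Epenthesis: no change — [hobvet]
/davkimatu/:
  1 Nasal Assimilation: no change — [davkimatu]
  2 Intervocalic Voicing: [davkimatu] → [davkimadu]
  3 Final Vowel Lowering: [davkimadu] → [davkimado]
  4 Regressive Voicing Assimilation: [davkimado] → [dafkimado]
  5 Cluster Epenthesis: no change — [dafkimado]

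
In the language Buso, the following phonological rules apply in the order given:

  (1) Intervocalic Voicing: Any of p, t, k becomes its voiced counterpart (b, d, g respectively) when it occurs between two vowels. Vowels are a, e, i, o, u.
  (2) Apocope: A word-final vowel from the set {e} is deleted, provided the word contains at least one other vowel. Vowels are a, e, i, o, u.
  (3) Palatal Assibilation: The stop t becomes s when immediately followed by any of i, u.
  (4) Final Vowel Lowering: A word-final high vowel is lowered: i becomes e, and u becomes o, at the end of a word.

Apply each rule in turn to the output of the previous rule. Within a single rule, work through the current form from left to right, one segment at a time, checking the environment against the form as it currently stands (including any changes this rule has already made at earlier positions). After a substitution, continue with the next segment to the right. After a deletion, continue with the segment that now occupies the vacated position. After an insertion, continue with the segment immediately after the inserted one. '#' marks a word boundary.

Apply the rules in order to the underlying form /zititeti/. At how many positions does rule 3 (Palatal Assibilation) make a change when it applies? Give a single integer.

0

(1) Intervocalic Voicing: [zititeti] → [zididedi]
(2) Apocope: no change — [zididedi]
(3) Palatal Assibilation: no change — [zididedi]
(4) Final Vowel Lowering: [zididedi] → [zididede]
Rule 3 changed 0 position(s).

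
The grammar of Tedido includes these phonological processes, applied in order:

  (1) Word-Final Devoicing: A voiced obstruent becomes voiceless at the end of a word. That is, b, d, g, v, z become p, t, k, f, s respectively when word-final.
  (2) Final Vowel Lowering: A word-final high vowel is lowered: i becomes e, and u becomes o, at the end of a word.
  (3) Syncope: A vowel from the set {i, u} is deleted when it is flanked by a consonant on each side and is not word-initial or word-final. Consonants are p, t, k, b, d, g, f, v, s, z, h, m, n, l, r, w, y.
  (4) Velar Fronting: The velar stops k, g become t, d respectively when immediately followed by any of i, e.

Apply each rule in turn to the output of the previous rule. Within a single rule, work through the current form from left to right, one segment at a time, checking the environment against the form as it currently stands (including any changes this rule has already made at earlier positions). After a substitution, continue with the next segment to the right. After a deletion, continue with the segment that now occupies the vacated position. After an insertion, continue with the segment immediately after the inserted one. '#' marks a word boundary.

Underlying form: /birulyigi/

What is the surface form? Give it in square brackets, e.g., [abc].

[brlyde]

(1) Word-Final Devoicing: no change — [birulyigi]
(2) Final Vowel Lowering: [birulyigi] → [birulyige]
(3) Syncope: [birulyige] → [brlyge]
(4) Velar Fronting: [brlyge] → [brlyde]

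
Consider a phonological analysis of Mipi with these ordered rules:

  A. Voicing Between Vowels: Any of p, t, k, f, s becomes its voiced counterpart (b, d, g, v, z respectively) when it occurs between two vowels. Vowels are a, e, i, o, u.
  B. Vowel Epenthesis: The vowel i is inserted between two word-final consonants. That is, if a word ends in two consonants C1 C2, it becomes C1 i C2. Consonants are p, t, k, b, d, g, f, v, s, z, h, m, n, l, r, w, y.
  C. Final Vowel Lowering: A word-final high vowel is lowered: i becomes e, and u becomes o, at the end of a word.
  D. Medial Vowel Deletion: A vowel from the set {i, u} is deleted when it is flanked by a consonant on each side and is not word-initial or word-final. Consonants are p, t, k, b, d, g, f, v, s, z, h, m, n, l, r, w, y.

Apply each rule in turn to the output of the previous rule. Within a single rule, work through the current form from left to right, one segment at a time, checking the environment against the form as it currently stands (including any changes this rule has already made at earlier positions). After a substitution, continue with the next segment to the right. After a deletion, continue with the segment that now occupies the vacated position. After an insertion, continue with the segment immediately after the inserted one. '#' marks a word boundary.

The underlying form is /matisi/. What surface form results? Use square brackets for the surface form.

[madze]

A Voicing Between Vowels: [matisi] → [madizi]
B Vowel Epenthesis: no change — [madizi]
C Final Vowel Lowering: [madizi] → [madize]
D Medial Vowel Deletion: [madize] → [madze]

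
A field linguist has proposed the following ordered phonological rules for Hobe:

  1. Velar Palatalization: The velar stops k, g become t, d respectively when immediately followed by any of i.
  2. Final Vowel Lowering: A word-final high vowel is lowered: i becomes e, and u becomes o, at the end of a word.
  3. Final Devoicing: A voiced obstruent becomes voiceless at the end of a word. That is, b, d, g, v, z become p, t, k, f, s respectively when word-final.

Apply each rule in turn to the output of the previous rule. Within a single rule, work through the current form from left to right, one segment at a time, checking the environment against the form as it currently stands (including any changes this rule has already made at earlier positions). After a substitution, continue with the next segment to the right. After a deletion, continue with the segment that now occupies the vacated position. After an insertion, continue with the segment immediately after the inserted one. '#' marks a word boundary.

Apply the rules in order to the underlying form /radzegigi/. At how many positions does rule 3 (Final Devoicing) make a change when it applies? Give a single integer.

1 Velar Palatalization: [radzegigi] → [radzedidi]
2 Final Vowel Lowering: [radzedidi] → [radzedide]
3 Final Devoicing: no change — [radzedide]
Rule 3 changed 0 position(s).

0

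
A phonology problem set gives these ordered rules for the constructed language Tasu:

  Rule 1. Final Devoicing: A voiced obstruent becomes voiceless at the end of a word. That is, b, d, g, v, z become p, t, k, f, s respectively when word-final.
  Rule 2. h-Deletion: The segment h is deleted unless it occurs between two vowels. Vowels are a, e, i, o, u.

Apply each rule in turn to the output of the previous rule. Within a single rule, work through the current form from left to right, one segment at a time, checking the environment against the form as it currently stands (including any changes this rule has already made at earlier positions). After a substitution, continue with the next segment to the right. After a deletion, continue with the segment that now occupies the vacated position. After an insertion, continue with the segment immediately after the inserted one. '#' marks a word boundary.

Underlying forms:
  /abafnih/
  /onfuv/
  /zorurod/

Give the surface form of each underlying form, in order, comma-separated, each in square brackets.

/abafnih/:
  Rule 1 Final Devoicing: no change — [abafnih]
  Rule 2 h-Deletion: [abafnih] → [abafni]
/onfuv/:
  Rule 1 Final Devoicing: [onfuv] → [onfuf]
  Rule 2 h-Deletion: no change — [onfuf]
/zorurod/:
  Rule 1 Final Devoicing: [zorurod] → [zorurot]
  Rule 2 h-Deletion: no change — [zorurot]

[abafni], [onfuf], [zorurot]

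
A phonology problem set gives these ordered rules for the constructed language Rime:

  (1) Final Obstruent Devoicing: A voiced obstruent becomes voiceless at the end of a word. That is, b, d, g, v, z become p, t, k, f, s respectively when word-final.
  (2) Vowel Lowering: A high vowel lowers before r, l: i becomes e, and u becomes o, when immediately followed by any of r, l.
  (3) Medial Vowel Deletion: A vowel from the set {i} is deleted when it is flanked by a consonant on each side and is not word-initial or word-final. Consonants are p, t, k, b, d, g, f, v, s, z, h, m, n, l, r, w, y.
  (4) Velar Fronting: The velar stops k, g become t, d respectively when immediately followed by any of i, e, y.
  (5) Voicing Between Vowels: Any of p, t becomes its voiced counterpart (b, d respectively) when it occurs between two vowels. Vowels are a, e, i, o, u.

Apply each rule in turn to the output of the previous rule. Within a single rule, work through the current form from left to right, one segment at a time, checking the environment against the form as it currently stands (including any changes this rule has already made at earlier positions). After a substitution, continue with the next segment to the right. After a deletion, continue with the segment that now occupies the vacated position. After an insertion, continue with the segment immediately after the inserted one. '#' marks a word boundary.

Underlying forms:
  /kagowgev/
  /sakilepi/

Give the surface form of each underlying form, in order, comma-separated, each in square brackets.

/kagowgev/:
  (1) Final Obstruent Devoicing: [kagowgev] → [kagowgef]
  (2) Vowel Lowering: no change — [kagowgef]
  (3) Medial Vowel Deletion: no change — [kagowgef]
  (4) Velar Fronting: [kagowgef] → [kagowdef]
  (5) Voicing Between Vowels: no change — [kagowdef]
/sakilepi/:
  (1) Final Obstruent Devoicing: no change — [sakilepi]
  (2) Vowel Lowering: [sakilepi] → [sakelepi]
  (3) Medial Vowel Deletion: no change — [sakelepi]
  (4) Velar Fronting: [sakelepi] → [satelepi]
  (5) Voicing Between Vowels: [satelepi] → [sadelebi]

[kagowdef], [sadelebi]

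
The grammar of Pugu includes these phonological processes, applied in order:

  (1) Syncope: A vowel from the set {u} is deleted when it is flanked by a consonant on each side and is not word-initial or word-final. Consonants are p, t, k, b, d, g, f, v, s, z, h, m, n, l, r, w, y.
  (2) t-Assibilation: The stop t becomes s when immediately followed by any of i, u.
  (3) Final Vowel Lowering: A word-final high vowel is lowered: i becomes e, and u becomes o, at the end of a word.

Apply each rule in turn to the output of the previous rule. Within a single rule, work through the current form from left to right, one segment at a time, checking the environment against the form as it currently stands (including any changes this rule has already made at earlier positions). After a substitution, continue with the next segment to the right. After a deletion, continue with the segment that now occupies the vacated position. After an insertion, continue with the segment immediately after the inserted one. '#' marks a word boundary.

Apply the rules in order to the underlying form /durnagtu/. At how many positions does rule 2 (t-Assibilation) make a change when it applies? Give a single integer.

(1) Syncope: [durnagtu] → [drnagtu]
(2) t-Assibilation: [drnagtu] → [drnagsu]
(3) Final Vowel Lowering: [drnagsu] → [drnagso]
Rule 2 changed 1 position(s).

1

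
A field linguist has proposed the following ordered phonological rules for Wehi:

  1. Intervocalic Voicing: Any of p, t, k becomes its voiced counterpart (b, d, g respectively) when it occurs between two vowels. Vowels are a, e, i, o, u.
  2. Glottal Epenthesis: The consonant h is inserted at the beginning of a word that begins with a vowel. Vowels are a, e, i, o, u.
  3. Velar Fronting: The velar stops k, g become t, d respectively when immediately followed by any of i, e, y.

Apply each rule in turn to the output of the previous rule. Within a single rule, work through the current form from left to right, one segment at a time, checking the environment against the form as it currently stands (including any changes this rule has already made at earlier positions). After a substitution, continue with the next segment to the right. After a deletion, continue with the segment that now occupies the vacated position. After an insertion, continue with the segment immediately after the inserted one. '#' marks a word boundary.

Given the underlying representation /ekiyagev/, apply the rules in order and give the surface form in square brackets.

1 Intervocalic Voicing: [ekiyagev] → [egiyagev]
2 Glottal Epenthesis: [egiyagev] → [hegiyagev]
3 Velar Fronting: [hegiyagev] → [hediyadev]

[hediyadev]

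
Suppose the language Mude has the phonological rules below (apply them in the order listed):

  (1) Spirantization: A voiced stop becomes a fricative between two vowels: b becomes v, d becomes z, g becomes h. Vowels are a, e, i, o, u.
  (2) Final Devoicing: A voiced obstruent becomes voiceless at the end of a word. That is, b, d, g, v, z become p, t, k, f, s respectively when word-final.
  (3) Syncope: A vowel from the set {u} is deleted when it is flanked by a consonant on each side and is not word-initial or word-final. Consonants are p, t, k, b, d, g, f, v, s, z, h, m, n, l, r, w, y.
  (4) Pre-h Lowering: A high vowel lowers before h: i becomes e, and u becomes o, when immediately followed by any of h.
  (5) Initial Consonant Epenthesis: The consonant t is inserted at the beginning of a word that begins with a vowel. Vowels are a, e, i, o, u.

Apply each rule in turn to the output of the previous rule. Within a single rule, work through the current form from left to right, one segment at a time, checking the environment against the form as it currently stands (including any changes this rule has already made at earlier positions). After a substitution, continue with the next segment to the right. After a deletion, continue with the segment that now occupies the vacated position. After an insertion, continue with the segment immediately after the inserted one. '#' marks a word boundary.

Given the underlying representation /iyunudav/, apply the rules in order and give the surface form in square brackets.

[tiynzaf]

(1) Spirantization: [iyunudav] → [iyunuzav]
(2) Final Devoicing: [iyunuzav] → [iyunuzaf]
(3) Syncope: [iyunuzaf] → [iynzaf]
(4) Pre-h Lowering: no change — [iynzaf]
(5) Initial Consonant Epenthesis: [iynzaf] → [tiynzaf]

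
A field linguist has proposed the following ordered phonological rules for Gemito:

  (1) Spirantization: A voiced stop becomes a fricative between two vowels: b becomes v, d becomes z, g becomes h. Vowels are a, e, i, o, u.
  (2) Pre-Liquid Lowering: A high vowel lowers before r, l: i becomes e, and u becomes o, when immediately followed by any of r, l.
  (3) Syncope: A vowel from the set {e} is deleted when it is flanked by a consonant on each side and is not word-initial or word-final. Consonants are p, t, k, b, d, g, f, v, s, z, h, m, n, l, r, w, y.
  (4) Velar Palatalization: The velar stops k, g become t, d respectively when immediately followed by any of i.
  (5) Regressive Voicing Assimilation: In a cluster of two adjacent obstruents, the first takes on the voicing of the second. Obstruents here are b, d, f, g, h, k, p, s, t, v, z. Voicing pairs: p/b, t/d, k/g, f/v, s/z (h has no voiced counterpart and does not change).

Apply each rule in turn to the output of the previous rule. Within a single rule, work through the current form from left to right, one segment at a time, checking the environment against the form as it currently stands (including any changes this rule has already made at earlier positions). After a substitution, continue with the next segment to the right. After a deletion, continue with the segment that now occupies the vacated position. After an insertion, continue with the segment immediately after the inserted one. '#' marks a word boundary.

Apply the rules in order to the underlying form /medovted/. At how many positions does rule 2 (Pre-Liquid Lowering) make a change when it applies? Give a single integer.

(1) Spirantization: [medovted] → [mezovted]
(2) Pre-Liquid Lowering: no change — [mezovted]
(3) Syncope: [mezovted] → [mzovtd]
(4) Velar Palatalization: no change — [mzovtd]
(5) Regressive Voicing Assimilation: [mzovtd] → [mzofdd]
Rule 2 changed 0 position(s).

0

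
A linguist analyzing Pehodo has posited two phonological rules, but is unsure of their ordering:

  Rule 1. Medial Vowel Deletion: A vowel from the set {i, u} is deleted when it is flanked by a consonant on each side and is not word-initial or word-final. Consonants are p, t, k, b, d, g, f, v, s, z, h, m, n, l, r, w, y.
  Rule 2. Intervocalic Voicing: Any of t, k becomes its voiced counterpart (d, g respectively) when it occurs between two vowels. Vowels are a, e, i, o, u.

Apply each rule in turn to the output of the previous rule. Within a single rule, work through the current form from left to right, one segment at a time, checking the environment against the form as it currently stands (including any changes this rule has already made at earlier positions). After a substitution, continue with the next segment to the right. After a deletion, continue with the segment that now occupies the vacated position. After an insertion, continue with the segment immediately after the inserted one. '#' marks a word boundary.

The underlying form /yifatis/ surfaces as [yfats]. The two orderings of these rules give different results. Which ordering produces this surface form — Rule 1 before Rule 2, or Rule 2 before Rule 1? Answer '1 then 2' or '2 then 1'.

Order 1 then 2:
  1 Medial Vowel Deletion: [yifatis] → [yfats]
  2 Intervocalic Voicing: no change — [yfats]
  result: [yfats]
Order 2 then 1:
  2 Intervocalic Voicing: [yifatis] → [yifadis]
  1 Medial Vowel Deletion: [yifadis] → [yfads]
  result: [yfads]

1 then 2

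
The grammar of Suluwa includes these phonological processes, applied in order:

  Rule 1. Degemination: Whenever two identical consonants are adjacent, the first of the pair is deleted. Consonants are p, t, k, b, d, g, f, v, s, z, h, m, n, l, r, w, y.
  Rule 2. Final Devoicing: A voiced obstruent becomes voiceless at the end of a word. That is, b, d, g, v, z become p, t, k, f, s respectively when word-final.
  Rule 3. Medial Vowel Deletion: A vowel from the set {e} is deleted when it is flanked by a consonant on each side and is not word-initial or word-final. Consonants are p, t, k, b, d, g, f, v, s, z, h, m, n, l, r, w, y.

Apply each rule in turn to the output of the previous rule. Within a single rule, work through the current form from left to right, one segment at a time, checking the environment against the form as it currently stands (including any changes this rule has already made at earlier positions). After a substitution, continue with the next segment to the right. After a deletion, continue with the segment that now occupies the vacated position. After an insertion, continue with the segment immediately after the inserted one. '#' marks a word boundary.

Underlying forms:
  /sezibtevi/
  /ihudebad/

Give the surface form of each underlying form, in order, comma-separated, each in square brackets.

[szibtvi], [ihudbat]

/sezibtevi/:
  Rule 1 Degemination: no change — [sezibtevi]
  Rule 2 Final Devoicing: no change — [sezibtevi]
  Rule 3 Medial Vowel Deletion: [sezibtevi] → [szibtvi]
/ihudebad/:
  Rule 1 Degemination: no change — [ihudebad]
  Rule 2 Final Devoicing: [ihudebad] → [ihudebat]
  Rule 3 Medial Vowel Deletion: [ihudebat] → [ihudbat]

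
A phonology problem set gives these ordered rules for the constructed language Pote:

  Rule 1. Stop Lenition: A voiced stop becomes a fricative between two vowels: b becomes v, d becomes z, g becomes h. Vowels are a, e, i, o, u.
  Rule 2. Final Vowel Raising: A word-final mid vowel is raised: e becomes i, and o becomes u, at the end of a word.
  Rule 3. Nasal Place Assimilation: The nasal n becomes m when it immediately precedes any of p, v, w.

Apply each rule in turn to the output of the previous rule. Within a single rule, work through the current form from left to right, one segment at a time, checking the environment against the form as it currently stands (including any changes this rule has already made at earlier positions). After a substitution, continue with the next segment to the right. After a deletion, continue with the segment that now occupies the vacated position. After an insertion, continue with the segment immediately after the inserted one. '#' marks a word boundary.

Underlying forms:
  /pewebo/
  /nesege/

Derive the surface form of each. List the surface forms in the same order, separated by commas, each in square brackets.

[pewevu], [nesehi]

/pewebo/:
  Rule 1 Stop Lenition: [pewebo] → [pewevo]
  Rule 2 Final Vowel Raising: [pewevo] → [pewevu]
  Rule 3 Nasal Place Assimilation: no change — [pewevu]
/nesege/:
  Rule 1 Stop Lenition: [nesege] → [nesehe]
  Rule 2 Final Vowel Raising: [nesehe] → [nesehi]
  Rule 3 Nasal Place Assimilation: no change — [nesehi]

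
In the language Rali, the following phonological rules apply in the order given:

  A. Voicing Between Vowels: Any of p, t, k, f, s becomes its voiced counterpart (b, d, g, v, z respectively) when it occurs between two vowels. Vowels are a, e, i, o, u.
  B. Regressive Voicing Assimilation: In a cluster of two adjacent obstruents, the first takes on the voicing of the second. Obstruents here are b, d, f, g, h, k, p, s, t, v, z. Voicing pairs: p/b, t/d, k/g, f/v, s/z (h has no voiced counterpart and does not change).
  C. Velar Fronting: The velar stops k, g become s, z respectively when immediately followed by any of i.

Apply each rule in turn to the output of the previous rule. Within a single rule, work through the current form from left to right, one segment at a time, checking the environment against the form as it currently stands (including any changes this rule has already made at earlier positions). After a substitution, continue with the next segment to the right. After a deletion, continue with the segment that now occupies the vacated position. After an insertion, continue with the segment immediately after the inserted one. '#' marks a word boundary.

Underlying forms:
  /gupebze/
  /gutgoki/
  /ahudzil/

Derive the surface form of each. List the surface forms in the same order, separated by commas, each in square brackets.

/gupebze/:
  A Voicing Between Vowels: [gupebze] → [gubebze]
  B Regressive Voicing Assimilation: no change — [gubebze]
  C Velar Fronting: no change — [gubebze]
/gutgoki/:
  A Voicing Between Vowels: [gutgoki] → [gutgogi]
  B Regressive Voicing Assimilation: [gutgogi] → [gudgogi]
  C Velar Fronting: [gudgogi] → [gudgozi]
/ahudzil/:
  A Voicing Between Vowels: no change — [ahudzil]
  B Regressive Voicing Assimilation: no change — [ahudzil]
  C Velar Fronting: no change — [ahudzil]

[gubebze], [gudgozi], [ahudzil]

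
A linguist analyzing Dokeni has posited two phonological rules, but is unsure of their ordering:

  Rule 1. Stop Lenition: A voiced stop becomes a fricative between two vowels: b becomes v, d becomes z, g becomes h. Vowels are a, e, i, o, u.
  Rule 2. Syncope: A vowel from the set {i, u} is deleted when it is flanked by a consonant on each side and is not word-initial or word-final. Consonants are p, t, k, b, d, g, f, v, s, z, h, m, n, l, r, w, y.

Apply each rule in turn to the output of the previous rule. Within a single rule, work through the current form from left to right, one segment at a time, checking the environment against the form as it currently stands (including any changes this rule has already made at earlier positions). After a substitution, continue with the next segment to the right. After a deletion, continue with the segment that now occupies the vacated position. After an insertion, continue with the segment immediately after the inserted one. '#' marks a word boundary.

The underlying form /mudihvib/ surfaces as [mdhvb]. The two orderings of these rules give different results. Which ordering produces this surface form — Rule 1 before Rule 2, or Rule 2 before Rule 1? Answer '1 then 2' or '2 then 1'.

Order 1 then 2:
  1 Stop Lenition: [mudihvib] → [muzihvib]
  2 Syncope: [muzihvib] → [mzhvb]
  result: [mzhvb]
Order 2 then 1:
  2 Syncope: [mudihvib] → [mdhvb]
  1 Stop Lenition: no change — [mdhvb]
  result: [mdhvb]

2 then 1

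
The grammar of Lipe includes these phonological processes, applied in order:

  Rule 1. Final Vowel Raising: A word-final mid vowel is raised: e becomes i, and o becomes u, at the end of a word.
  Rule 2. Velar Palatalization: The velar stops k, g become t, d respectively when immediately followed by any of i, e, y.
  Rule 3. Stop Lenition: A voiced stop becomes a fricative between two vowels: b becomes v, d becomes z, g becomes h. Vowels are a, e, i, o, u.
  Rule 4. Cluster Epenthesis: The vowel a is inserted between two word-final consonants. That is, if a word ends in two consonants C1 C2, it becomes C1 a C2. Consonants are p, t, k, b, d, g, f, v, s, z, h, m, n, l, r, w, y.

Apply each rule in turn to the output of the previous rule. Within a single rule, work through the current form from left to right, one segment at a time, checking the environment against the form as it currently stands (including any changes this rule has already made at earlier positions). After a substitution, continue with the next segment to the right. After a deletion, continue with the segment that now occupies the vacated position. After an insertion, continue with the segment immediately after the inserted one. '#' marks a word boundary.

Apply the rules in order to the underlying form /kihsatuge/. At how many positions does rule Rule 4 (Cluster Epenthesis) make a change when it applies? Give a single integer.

0

Rule 1 Final Vowel Raising: [kihsatuge] → [kihsatugi]
Rule 2 Velar Palatalization: [kihsatugi] → [tihsatudi]
Rule 3 Stop Lenition: [tihsatudi] → [tihsatuzi]
Rule 4 Cluster Epenthesis: no change — [tihsatuzi]
Rule Rule 4 changed 0 position(s).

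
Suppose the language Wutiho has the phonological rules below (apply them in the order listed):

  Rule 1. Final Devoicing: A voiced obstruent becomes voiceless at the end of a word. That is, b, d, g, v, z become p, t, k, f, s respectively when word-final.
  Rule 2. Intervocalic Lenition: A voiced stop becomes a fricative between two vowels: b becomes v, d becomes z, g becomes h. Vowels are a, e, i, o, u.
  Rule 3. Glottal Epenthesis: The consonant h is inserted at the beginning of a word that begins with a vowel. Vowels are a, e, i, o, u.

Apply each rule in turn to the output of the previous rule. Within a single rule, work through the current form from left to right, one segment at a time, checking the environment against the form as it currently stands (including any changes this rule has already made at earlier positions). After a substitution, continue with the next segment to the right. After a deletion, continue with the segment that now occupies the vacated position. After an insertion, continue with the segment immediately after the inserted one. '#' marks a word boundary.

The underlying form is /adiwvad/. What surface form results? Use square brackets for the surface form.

Rule 1 Final Devoicing: [adiwvad] → [adiwvat]
Rule 2 Intervocalic Lenition: [adiwvat] → [aziwvat]
Rule 3 Glottal Epenthesis: [aziwvat] → [haziwvat]

[haziwvat]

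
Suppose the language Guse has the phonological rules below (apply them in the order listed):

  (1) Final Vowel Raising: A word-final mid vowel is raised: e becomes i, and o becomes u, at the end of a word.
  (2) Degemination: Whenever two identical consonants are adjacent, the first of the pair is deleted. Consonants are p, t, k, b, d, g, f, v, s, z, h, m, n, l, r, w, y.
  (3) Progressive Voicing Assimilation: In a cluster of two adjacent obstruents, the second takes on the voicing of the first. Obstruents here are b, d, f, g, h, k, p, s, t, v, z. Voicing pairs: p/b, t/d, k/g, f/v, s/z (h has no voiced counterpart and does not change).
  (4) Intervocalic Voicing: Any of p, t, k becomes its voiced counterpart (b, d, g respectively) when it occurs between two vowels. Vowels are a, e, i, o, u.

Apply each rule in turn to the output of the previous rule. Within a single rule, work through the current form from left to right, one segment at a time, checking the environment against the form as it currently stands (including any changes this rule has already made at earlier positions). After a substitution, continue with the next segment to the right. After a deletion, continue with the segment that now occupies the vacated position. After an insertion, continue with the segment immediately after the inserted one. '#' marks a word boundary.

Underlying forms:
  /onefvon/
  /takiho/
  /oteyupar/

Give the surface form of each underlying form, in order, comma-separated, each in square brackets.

[oneffon], [tagihu], [odeyubar]

/onefvon/:
  (1) Final Vowel Raising: no change — [onefvon]
  (2) Degemination: no change — [onefvon]
  (3) Progressive Voicing Assimilation: [onefvon] → [oneffon]
  (4) Intervocalic Voicing: no change — [oneffon]
/takiho/:
  (1) Final Vowel Raising: [takiho] → [takihu]
  (2) Degemination: no change — [takihu]
  (3) Progressive Voicing Assimilation: no change — [takihu]
  (4) Intervocalic Voicing: [takihu] → [tagihu]
/oteyupar/:
  (1) Final Vowel Raising: no change — [oteyupar]
  (2) Degemination: no change — [oteyupar]
  (3) Progressive Voicing Assimilation: no change — [oteyupar]
  (4) Intervocalic Voicing: [oteyupar] → [odeyubar]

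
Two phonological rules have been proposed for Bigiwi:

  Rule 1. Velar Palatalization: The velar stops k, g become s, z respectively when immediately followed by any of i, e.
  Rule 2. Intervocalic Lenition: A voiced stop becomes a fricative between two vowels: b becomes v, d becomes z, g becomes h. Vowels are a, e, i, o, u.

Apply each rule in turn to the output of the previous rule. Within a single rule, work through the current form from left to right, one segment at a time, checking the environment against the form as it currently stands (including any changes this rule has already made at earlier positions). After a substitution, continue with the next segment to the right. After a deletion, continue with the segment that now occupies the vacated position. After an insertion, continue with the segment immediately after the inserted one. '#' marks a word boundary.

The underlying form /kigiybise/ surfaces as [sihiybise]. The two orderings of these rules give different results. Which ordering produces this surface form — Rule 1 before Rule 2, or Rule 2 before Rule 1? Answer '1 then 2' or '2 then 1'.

2 then 1

Order 1 then 2:
  1 Velar Palatalization: [kigiybise] → [siziybise]
  2 Intervocalic Lenition: no change — [siziybise]
  result: [siziybise]
Order 2 then 1:
  2 Intervocalic Lenition: [kigiybise] → [kihiybise]
  1 Velar Palatalization: [kihiybise] → [sihiybise]
  result: [sihiybise]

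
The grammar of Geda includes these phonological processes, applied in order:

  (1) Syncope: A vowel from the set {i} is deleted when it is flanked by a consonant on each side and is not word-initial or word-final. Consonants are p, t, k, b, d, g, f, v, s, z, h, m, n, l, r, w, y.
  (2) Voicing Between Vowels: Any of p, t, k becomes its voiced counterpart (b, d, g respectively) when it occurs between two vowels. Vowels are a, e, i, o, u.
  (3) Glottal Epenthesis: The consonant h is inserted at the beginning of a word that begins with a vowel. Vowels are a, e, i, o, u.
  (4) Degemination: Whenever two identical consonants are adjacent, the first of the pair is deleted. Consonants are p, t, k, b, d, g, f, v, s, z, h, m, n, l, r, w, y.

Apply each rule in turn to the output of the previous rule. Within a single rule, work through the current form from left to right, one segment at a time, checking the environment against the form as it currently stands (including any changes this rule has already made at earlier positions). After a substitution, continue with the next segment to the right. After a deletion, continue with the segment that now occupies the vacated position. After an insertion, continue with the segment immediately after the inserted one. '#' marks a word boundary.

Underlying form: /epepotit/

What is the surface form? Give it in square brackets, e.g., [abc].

[hebebot]

(1) Syncope: [epepotit] → [epepott]
(2) Voicing Between Vowels: [epepott] → [ebebott]
(3) Glottal Epenthesis: [ebebott] → [hebebott]
(4) Degemination: [hebebott] → [hebebot]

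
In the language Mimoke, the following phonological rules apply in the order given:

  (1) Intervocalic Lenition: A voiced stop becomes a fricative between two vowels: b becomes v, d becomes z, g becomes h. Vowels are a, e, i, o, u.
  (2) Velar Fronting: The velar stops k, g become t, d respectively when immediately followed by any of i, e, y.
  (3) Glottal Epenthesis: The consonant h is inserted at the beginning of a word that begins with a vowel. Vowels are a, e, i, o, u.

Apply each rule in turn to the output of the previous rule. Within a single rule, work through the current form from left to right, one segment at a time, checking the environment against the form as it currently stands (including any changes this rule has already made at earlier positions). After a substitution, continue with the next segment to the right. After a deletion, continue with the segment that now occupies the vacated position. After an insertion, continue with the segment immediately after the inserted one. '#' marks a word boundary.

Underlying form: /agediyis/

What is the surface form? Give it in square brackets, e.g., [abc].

(1) Intervocalic Lenition: [agediyis] → [aheziyis]
(2) Velar Fronting: no change — [aheziyis]
(3) Glottal Epenthesis: [aheziyis] → [haheziyis]

[haheziyis]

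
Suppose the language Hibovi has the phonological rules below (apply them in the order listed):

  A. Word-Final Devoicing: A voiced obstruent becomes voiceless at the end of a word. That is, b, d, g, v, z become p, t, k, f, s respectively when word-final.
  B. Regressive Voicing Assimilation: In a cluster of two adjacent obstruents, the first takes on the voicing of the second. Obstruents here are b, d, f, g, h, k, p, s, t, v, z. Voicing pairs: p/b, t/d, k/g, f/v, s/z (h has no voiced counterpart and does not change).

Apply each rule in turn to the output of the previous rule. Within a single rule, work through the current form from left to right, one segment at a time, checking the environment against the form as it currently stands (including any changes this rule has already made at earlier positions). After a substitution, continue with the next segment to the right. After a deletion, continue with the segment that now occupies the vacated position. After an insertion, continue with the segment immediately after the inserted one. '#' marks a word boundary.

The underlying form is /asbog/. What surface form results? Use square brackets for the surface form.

A Word-Final Devoicing: [asbog] → [asbok]
B Regressive Voicing Assimilation: [asbok] → [azbok]

[azbok]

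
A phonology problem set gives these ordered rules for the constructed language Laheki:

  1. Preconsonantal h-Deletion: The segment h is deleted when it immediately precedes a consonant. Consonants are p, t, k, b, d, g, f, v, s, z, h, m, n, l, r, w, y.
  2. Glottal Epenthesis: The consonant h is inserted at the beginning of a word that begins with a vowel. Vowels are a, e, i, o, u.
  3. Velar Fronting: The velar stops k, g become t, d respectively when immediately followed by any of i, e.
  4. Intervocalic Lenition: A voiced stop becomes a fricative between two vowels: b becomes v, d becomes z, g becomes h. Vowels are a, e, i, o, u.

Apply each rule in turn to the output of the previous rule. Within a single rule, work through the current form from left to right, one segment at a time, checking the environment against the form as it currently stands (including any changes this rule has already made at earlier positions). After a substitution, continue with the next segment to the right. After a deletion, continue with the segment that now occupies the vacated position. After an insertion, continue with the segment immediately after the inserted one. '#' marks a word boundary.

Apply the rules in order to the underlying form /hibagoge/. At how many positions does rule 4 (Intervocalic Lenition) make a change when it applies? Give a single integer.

3

1 Preconsonantal h-Deletion: no change — [hibagoge]
2 Glottal Epenthesis: no change — [hibagoge]
3 Velar Fronting: [hibagoge] → [hibagode]
4 Intervocalic Lenition: [hibagode] → [hivahoze]
Rule 4 changed 3 position(s).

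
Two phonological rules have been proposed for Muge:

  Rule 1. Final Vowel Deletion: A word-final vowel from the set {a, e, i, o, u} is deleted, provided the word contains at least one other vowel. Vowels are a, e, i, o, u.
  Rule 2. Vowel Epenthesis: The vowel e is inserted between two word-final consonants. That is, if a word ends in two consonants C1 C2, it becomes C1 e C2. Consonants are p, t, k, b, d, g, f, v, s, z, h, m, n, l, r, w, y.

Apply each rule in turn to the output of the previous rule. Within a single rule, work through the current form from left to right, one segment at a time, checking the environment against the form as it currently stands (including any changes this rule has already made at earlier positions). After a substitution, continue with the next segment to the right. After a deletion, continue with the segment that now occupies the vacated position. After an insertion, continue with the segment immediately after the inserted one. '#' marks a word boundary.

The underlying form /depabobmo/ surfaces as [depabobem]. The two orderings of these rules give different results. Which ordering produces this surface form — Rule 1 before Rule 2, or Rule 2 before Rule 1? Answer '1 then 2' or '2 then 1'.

1 then 2

Order 1 then 2:
  1 Final Vowel Deletion: [depabobmo] → [depabobm]
  2 Vowel Epenthesis: [depabobm] → [depabobem]
  result: [depabobem]
Order 2 then 1:
  2 Vowel Epenthesis: no change — [depabobmo]
  1 Final Vowel Deletion: [depabobmo] → [depabobm]
  result: [depabobm]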